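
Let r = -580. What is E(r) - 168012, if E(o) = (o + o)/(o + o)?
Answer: -168011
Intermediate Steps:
E(o) = 1 (E(o) = (2*o)/((2*o)) = (2*o)*(1/(2*o)) = 1)
E(r) - 168012 = 1 - 168012 = -168011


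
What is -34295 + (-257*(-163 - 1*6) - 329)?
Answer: 8809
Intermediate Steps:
-34295 + (-257*(-163 - 1*6) - 329) = -34295 + (-257*(-163 - 6) - 329) = -34295 + (-257*(-169) - 329) = -34295 + (43433 - 329) = -34295 + 43104 = 8809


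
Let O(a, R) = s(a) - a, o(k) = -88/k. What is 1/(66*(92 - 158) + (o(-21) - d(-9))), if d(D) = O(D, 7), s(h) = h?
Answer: -21/91388 ≈ -0.00022979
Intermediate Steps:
O(a, R) = 0 (O(a, R) = a - a = 0)
d(D) = 0
1/(66*(92 - 158) + (o(-21) - d(-9))) = 1/(66*(92 - 158) + (-88/(-21) - 1*0)) = 1/(66*(-66) + (-88*(-1/21) + 0)) = 1/(-4356 + (88/21 + 0)) = 1/(-4356 + 88/21) = 1/(-91388/21) = -21/91388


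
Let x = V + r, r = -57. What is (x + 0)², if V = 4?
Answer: 2809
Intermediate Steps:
x = -53 (x = 4 - 57 = -53)
(x + 0)² = (-53 + 0)² = (-53)² = 2809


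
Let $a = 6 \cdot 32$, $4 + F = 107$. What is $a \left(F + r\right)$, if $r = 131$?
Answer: $44928$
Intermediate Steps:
$F = 103$ ($F = -4 + 107 = 103$)
$a = 192$
$a \left(F + r\right) = 192 \left(103 + 131\right) = 192 \cdot 234 = 44928$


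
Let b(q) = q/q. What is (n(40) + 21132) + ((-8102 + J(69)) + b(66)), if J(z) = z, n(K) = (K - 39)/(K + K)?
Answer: 1048001/80 ≈ 13100.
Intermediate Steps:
b(q) = 1
n(K) = (-39 + K)/(2*K) (n(K) = (-39 + K)/((2*K)) = (-39 + K)*(1/(2*K)) = (-39 + K)/(2*K))
(n(40) + 21132) + ((-8102 + J(69)) + b(66)) = ((1/2)*(-39 + 40)/40 + 21132) + ((-8102 + 69) + 1) = ((1/2)*(1/40)*1 + 21132) + (-8033 + 1) = (1/80 + 21132) - 8032 = 1690561/80 - 8032 = 1048001/80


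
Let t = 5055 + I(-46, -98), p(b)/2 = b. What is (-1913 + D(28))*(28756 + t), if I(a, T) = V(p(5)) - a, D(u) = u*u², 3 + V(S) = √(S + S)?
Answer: 678400306 + 40078*√5 ≈ 6.7849e+8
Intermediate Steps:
p(b) = 2*b
V(S) = -3 + √2*√S (V(S) = -3 + √(S + S) = -3 + √(2*S) = -3 + √2*√S)
D(u) = u³
I(a, T) = -3 - a + 2*√5 (I(a, T) = (-3 + √2*√(2*5)) - a = (-3 + √2*√10) - a = (-3 + 2*√5) - a = -3 - a + 2*√5)
t = 5098 + 2*√5 (t = 5055 + (-3 - 1*(-46) + 2*√5) = 5055 + (-3 + 46 + 2*√5) = 5055 + (43 + 2*√5) = 5098 + 2*√5 ≈ 5102.5)
(-1913 + D(28))*(28756 + t) = (-1913 + 28³)*(28756 + (5098 + 2*√5)) = (-1913 + 21952)*(33854 + 2*√5) = 20039*(33854 + 2*√5) = 678400306 + 40078*√5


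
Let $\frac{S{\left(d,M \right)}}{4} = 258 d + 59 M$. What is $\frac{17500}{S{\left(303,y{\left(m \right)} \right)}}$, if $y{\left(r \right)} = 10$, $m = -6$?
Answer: $\frac{625}{11252} \approx 0.055546$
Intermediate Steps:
$S{\left(d,M \right)} = 236 M + 1032 d$ ($S{\left(d,M \right)} = 4 \left(258 d + 59 M\right) = 4 \left(59 M + 258 d\right) = 236 M + 1032 d$)
$\frac{17500}{S{\left(303,y{\left(m \right)} \right)}} = \frac{17500}{236 \cdot 10 + 1032 \cdot 303} = \frac{17500}{2360 + 312696} = \frac{17500}{315056} = 17500 \cdot \frac{1}{315056} = \frac{625}{11252}$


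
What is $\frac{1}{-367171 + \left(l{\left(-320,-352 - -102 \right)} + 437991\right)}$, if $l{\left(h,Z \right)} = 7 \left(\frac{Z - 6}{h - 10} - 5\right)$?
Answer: $\frac{165}{11680421} \approx 1.4126 \cdot 10^{-5}$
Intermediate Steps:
$l{\left(h,Z \right)} = -35 + \frac{7 \left(-6 + Z\right)}{-10 + h}$ ($l{\left(h,Z \right)} = 7 \left(\frac{-6 + Z}{-10 + h} - 5\right) = 7 \left(-5 + \frac{-6 + Z}{-10 + h}\right) = -35 + \frac{7 \left(-6 + Z\right)}{-10 + h}$)
$\frac{1}{-367171 + \left(l{\left(-320,-352 - -102 \right)} + 437991\right)} = \frac{1}{-367171 + \left(\frac{7 \left(44 - 250 - -1600\right)}{-10 - 320} + 437991\right)} = \frac{1}{-367171 + \left(\frac{7 \left(44 + \left(-352 + 102\right) + 1600\right)}{-330} + 437991\right)} = \frac{1}{-367171 + \left(7 \left(- \frac{1}{330}\right) \left(44 - 250 + 1600\right) + 437991\right)} = \frac{1}{-367171 + \left(7 \left(- \frac{1}{330}\right) 1394 + 437991\right)} = \frac{1}{-367171 + \left(- \frac{4879}{165} + 437991\right)} = \frac{1}{-367171 + \frac{72263636}{165}} = \frac{1}{\frac{11680421}{165}} = \frac{165}{11680421}$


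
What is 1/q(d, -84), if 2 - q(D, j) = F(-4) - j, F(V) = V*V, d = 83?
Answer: -1/98 ≈ -0.010204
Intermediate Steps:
F(V) = V²
q(D, j) = -14 + j (q(D, j) = 2 - ((-4)² - j) = 2 - (16 - j) = 2 + (-16 + j) = -14 + j)
1/q(d, -84) = 1/(-14 - 84) = 1/(-98) = -1/98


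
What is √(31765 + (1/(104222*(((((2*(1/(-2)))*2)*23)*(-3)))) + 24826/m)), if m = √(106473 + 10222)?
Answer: √(13307688613656351672006975 + 89126791661988368280*√116695)/20468069610 ≈ 178.43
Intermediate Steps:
m = √116695 ≈ 341.61
√(31765 + (1/(104222*(((((2*(1/(-2)))*2)*23)*(-3)))) + 24826/m)) = √(31765 + (1/(104222*(((((2*(1/(-2)))*2)*23)*(-3)))) + 24826/(√116695))) = √(31765 + (1/(104222*(((((2*(1*(-½)))*2)*23)*(-3)))) + 24826*(√116695/116695))) = √(31765 + (1/(104222*(((((2*(-½))*2)*23)*(-3)))) + 24826*√116695/116695)) = √(31765 + (1/(104222*(((-1*2*23)*(-3)))) + 24826*√116695/116695)) = √(31765 + (1/(104222*((-2*23*(-3)))) + 24826*√116695/116695)) = √(31765 + (1/(104222*((-46*(-3)))) + 24826*√116695/116695)) = √(31765 + ((1/104222)/138 + 24826*√116695/116695)) = √(31765 + ((1/104222)*(1/138) + 24826*√116695/116695)) = √(31765 + (1/14382636 + 24826*√116695/116695)) = √(456864432541/14382636 + 24826*√116695/116695)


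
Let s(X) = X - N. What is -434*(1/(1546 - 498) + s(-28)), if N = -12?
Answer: 3638439/524 ≈ 6943.6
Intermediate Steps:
s(X) = 12 + X (s(X) = X - 1*(-12) = X + 12 = 12 + X)
-434*(1/(1546 - 498) + s(-28)) = -434*(1/(1546 - 498) + (12 - 28)) = -434*(1/1048 - 16) = -434*(-16767/1048) = 3638439/524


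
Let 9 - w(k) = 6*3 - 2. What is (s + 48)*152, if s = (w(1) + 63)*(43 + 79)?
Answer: 1045760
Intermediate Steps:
w(k) = -7 (w(k) = 9 - (6*3 - 2) = 9 - (18 - 2) = 9 - 1*16 = 9 - 16 = -7)
s = 6832 (s = (-7 + 63)*(43 + 79) = 56*122 = 6832)
(s + 48)*152 = (6832 + 48)*152 = 6880*152 = 1045760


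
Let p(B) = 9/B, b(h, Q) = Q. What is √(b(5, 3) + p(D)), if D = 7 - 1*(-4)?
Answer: √462/11 ≈ 1.9540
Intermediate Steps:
D = 11 (D = 7 + 4 = 11)
√(b(5, 3) + p(D)) = √(3 + 9/11) = √(42/11) = √462/11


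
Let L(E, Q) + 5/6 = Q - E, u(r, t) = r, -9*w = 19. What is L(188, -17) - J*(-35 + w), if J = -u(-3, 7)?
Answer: -189/2 ≈ -94.500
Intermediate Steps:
w = -19/9 (w = -1/9*19 = -19/9 ≈ -2.1111)
L(E, Q) = -5/6 + Q - E (L(E, Q) = -5/6 + (Q - E) = -5/6 + Q - E)
J = 3 (J = -1*(-3) = 3)
L(188, -17) - J*(-35 + w) = (-5/6 - 17 - 1*188) - 3*(-35 - 19/9) = (-5/6 - 17 - 188) - 3*(-334)/9 = -1235/6 - 1*(-334/3) = -1235/6 + 334/3 = -189/2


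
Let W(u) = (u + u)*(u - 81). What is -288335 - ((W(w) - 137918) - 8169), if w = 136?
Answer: -157208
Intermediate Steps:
W(u) = 2*u*(-81 + u) (W(u) = (2*u)*(-81 + u) = 2*u*(-81 + u))
-288335 - ((W(w) - 137918) - 8169) = -288335 - ((2*136*(-81 + 136) - 137918) - 8169) = -288335 - ((2*136*55 - 137918) - 8169) = -288335 - ((14960 - 137918) - 8169) = -288335 - (-122958 - 8169) = -288335 - 1*(-131127) = -288335 + 131127 = -157208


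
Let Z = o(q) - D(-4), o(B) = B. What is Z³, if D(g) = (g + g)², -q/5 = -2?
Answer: -157464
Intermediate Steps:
q = 10 (q = -5*(-2) = 10)
D(g) = 4*g² (D(g) = (2*g)² = 4*g²)
Z = -54 (Z = 10 - 4*(-4)² = 10 - 4*16 = 10 - 1*64 = 10 - 64 = -54)
Z³ = (-54)³ = -157464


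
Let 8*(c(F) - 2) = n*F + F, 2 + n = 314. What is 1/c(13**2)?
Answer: 8/52913 ≈ 0.00015119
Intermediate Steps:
n = 312 (n = -2 + 314 = 312)
c(F) = 2 + 313*F/8 (c(F) = 2 + (312*F + F)/8 = 2 + (313*F)/8 = 2 + 313*F/8)
1/c(13**2) = 1/(2 + (313/8)*13**2) = 1/(2 + (313/8)*169) = 1/(2 + 52897/8) = 1/(52913/8) = 8/52913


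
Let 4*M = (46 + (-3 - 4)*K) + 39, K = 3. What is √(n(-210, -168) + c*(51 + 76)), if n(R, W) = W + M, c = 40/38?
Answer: 2*I*√1653/19 ≈ 4.2797*I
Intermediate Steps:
c = 20/19 (c = 40*(1/38) = 20/19 ≈ 1.0526)
M = 16 (M = ((46 + (-3 - 4)*3) + 39)/4 = ((46 - 7*3) + 39)/4 = ((46 - 21) + 39)/4 = (25 + 39)/4 = (¼)*64 = 16)
n(R, W) = 16 + W (n(R, W) = W + 16 = 16 + W)
√(n(-210, -168) + c*(51 + 76)) = √((16 - 168) + 20*(51 + 76)/19) = √(-152 + (20/19)*127) = √(-152 + 2540/19) = √(-348/19) = 2*I*√1653/19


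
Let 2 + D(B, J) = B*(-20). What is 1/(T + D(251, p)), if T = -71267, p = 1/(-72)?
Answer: -1/76289 ≈ -1.3108e-5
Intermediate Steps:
p = -1/72 ≈ -0.013889
D(B, J) = -2 - 20*B (D(B, J) = -2 + B*(-20) = -2 - 20*B)
1/(T + D(251, p)) = 1/(-71267 + (-2 - 20*251)) = 1/(-71267 + (-2 - 5020)) = 1/(-71267 - 5022) = 1/(-76289) = -1/76289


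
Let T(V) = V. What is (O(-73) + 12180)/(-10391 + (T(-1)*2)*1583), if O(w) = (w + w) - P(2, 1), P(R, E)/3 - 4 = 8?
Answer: -11998/13557 ≈ -0.88500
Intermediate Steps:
P(R, E) = 36 (P(R, E) = 12 + 3*8 = 12 + 24 = 36)
O(w) = -36 + 2*w (O(w) = (w + w) - 1*36 = 2*w - 36 = -36 + 2*w)
(O(-73) + 12180)/(-10391 + (T(-1)*2)*1583) = ((-36 + 2*(-73)) + 12180)/(-10391 - 1*2*1583) = ((-36 - 146) + 12180)/(-10391 - 2*1583) = (-182 + 12180)/(-10391 - 3166) = 11998/(-13557) = 11998*(-1/13557) = -11998/13557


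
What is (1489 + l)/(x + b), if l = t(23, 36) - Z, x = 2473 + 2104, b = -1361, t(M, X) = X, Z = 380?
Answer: 1145/3216 ≈ 0.35603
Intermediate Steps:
x = 4577
l = -344 (l = 36 - 1*380 = 36 - 380 = -344)
(1489 + l)/(x + b) = (1489 - 344)/(4577 - 1361) = 1145/3216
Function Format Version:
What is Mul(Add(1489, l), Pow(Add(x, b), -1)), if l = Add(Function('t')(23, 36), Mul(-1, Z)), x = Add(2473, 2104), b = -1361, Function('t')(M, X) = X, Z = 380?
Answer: Rational(1145, 3216) ≈ 0.35603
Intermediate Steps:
x = 4577
l = -344 (l = Add(36, Mul(-1, 380)) = Add(36, -380) = -344)
Mul(Add(1489, l), Pow(Add(x, b), -1)) = Mul(Add(1489, -344), Pow(Add(4577, -1361), -1)) = Mul(1145, Pow(3216, -1)) = Mul(1145, Rational(1, 3216)) = Rational(1145, 3216)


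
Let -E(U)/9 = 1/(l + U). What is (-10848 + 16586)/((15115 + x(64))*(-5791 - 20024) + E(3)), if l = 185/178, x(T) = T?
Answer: -4125622/281737192917 ≈ -1.4644e-5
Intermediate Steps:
l = 185/178 (l = 185*(1/178) = 185/178 ≈ 1.0393)
E(U) = -9/(185/178 + U)
(-10848 + 16586)/((15115 + x(64))*(-5791 - 20024) + E(3)) = (-10848 + 16586)/((15115 + 64)*(-5791 - 20024) - 1602/(185 + 178*3)) = 5738/(15179*(-25815) - 1602/(185 + 534)) = 5738/(-391845885 - 1602/719) = 5738/(-281737192917/719) = 5738*(-719/281737192917) = -4125622/281737192917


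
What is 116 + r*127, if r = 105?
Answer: 13451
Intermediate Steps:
116 + r*127 = 116 + 105*127 = 116 + 13335 = 13451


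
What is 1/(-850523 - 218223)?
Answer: -1/1068746 ≈ -9.3568e-7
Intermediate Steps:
1/(-850523 - 218223) = 1/(-1068746) = -1/1068746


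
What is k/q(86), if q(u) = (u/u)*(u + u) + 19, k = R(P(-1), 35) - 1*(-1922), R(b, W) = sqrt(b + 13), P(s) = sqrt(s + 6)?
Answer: 1922/191 + sqrt(13 + sqrt(5))/191 ≈ 10.083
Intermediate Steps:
P(s) = sqrt(6 + s)
R(b, W) = sqrt(13 + b)
k = 1922 + sqrt(13 + sqrt(5)) (k = sqrt(13 + sqrt(6 - 1)) - 1*(-1922) = sqrt(13 + sqrt(5)) + 1922 = 1922 + sqrt(13 + sqrt(5)) ≈ 1925.9)
q(u) = 19 + 2*u (q(u) = 1*(2*u) + 19 = 2*u + 19 = 19 + 2*u)
k/q(86) = (1922 + sqrt(13 + sqrt(5)))/(19 + 2*86) = (1922 + sqrt(13 + sqrt(5)))/(19 + 172) = (1922 + sqrt(13 + sqrt(5)))/191 = (1922 + sqrt(13 + sqrt(5)))*(1/191) = 1922/191 + sqrt(13 + sqrt(5))/191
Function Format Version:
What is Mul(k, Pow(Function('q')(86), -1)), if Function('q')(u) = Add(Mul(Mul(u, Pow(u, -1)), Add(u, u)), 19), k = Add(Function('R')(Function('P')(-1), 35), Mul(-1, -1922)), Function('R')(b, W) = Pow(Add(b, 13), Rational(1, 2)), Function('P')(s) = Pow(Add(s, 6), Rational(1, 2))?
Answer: Add(Rational(1922, 191), Mul(Rational(1, 191), Pow(Add(13, Pow(5, Rational(1, 2))), Rational(1, 2)))) ≈ 10.083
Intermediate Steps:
Function('P')(s) = Pow(Add(6, s), Rational(1, 2))
Function('R')(b, W) = Pow(Add(13, b), Rational(1, 2))
k = Add(1922, Pow(Add(13, Pow(5, Rational(1, 2))), Rational(1, 2))) (k = Add(Pow(Add(13, Pow(Add(6, -1), Rational(1, 2))), Rational(1, 2)), Mul(-1, -1922)) = Add(Pow(Add(13, Pow(5, Rational(1, 2))), Rational(1, 2)), 1922) = Add(1922, Pow(Add(13, Pow(5, Rational(1, 2))), Rational(1, 2))) ≈ 1925.9)
Function('q')(u) = Add(19, Mul(2, u)) (Function('q')(u) = Add(Mul(1, Mul(2, u)), 19) = Add(Mul(2, u), 19) = Add(19, Mul(2, u)))
Mul(k, Pow(Function('q')(86), -1)) = Mul(Add(1922, Pow(Add(13, Pow(5, Rational(1, 2))), Rational(1, 2))), Pow(Add(19, Mul(2, 86)), -1)) = Mul(Add(1922, Pow(Add(13, Pow(5, Rational(1, 2))), Rational(1, 2))), Pow(Add(19, 172), -1)) = Mul(Add(1922, Pow(Add(13, Pow(5, Rational(1, 2))), Rational(1, 2))), Pow(191, -1)) = Mul(Add(1922, Pow(Add(13, Pow(5, Rational(1, 2))), Rational(1, 2))), Rational(1, 191)) = Add(Rational(1922, 191), Mul(Rational(1, 191), Pow(Add(13, Pow(5, Rational(1, 2))), Rational(1, 2))))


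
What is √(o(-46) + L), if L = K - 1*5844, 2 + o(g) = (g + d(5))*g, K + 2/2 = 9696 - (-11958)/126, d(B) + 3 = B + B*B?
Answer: 2*√531174/21 ≈ 69.411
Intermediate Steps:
d(B) = -3 + B + B² (d(B) = -3 + (B + B*B) = -3 + (B + B²) = -3 + B + B²)
K = 205588/21 (K = -1 + (9696 - (-11958)/126) = -1 + (9696 - 1*(-1993/21)) = -1 + (9696 + 1993/21) = -1 + 205609/21 = 205588/21 ≈ 9789.9)
o(g) = -2 + g*(27 + g) (o(g) = -2 + (g + (-3 + 5 + 5²))*g = -2 + (g + (-3 + 5 + 25))*g = -2 + (g + 27)*g = -2 + (27 + g)*g = -2 + g*(27 + g))
L = 82864/21 (L = 205588/21 - 1*5844 = 205588/21 - 5844 = 82864/21 ≈ 3945.9)
√(o(-46) + L) = √((-2 + (-46)² + 27*(-46)) + 82864/21) = √((-2 + 2116 - 1242) + 82864/21) = √(872 + 82864/21) = √(101176/21) = 2*√531174/21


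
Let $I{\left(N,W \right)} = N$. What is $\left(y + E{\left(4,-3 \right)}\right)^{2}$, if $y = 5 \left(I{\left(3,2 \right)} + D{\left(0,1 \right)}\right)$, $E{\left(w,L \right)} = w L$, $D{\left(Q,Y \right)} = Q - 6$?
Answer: $729$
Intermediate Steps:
$D{\left(Q,Y \right)} = -6 + Q$ ($D{\left(Q,Y \right)} = Q - 6 = -6 + Q$)
$E{\left(w,L \right)} = L w$
$y = -15$ ($y = 5 \left(3 + \left(-6 + 0\right)\right) = 5 \left(3 - 6\right) = 5 \left(-3\right) = -15$)
$\left(y + E{\left(4,-3 \right)}\right)^{2} = \left(-15 - 12\right)^{2} = \left(-27\right)^{2} = 729$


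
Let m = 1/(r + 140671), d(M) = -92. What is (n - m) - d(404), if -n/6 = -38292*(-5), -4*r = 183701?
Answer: -435325644648/378983 ≈ -1.1487e+6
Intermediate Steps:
r = -183701/4 (r = -1/4*183701 = -183701/4 ≈ -45925.)
m = 4/378983 (m = 1/(-183701/4 + 140671) = 1/(378983/4) = 4/378983 ≈ 1.0555e-5)
n = -1148760 (n = -(-229752)*(-5) = -6*191460 = -1148760)
(n - m) - d(404) = (-1148760 - 1*4/378983) - 1*(-92) = (-1148760 - 4/378983) + 92 = -435360511084/378983 + 92 = -435325644648/378983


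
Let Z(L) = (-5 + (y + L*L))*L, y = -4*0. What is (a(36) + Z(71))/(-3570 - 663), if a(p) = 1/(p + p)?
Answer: -25744033/304776 ≈ -84.469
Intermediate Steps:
y = 0
Z(L) = L*(-5 + L²) (Z(L) = (-5 + (0 + L*L))*L = (-5 + (0 + L²))*L = (-5 + L²)*L = L*(-5 + L²))
a(p) = 1/(2*p)
(a(36) + Z(71))/(-3570 - 663) = ((½)/36 + 71*(-5 + 71²))/(-3570 - 663) = ((½)*(1/36) + 71*(-5 + 5041))/(-4233) = (1/72 + 71*5036)*(-1/4233) = (1/72 + 357556)*(-1/4233) = (25744033/72)*(-1/4233) = -25744033/304776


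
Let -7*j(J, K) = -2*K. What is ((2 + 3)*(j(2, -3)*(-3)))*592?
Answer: 53280/7 ≈ 7611.4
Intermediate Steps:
j(J, K) = 2*K/7 (j(J, K) = -(-2)*K/7 = 2*K/7)
((2 + 3)*(j(2, -3)*(-3)))*592 = ((2 + 3)*(((2/7)*(-3))*(-3)))*592 = (5*(-6/7*(-3)))*592 = (5*(18/7))*592 = (90/7)*592 = 53280/7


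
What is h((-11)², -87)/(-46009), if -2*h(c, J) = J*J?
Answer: 7569/92018 ≈ 0.082256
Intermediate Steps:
h(c, J) = -J²/2 (h(c, J) = -J*J/2 = -J²/2)
h((-11)², -87)/(-46009) = -½*(-87)²/(-46009) = -½*7569*(-1/46009) = -7569/2*(-1/46009) = 7569/92018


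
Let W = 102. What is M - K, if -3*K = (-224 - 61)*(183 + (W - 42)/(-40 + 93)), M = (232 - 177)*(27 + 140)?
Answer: -440300/53 ≈ -8307.5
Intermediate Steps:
M = 9185 (M = 55*167 = 9185)
K = 927105/53 (K = -(-224 - 61)*(183 + (102 - 42)/(-40 + 93))/3 = -(-95)*(183 + 60/53) = -(-95)*9759/53 = -1/3*(-2781315/53) = 927105/53 ≈ 17493.)
M - K = 9185 - 1*927105/53 = 9185 - 927105/53 = -440300/53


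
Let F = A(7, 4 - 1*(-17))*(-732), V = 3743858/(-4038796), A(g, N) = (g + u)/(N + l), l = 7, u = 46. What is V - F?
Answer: 19573037699/14135786 ≈ 1384.6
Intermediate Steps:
A(g, N) = (46 + g)/(7 + N) (A(g, N) = (g + 46)/(N + 7) = (46 + g)/(7 + N))
V = -1871929/2019398 (V = 3743858*(-1/4038796) = -1871929/2019398 ≈ -0.92697)
F = -9699/7 (F = ((46 + 7)/(7 + (4 - 1*(-17))))*(-732) = (53/(7 + (4 + 17)))*(-732) = (53/(7 + 21))*(-732) = (53/28)*(-732) = -9699/7 ≈ -1385.6)
V - F = -1871929/2019398 - 1*(-9699/7) = -1871929/2019398 + 9699/7 = 19573037699/14135786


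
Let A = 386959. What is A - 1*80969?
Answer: 305990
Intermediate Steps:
A - 1*80969 = 386959 - 1*80969 = 386959 - 80969 = 305990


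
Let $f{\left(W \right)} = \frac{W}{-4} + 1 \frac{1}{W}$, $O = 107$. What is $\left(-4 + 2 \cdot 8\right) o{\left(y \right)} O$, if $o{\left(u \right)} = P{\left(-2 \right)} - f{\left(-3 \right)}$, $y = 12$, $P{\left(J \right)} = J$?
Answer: $-3103$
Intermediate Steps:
$f{\left(W \right)} = \frac{1}{W} - \frac{W}{4}$ ($f{\left(W \right)} = W \left(- \frac{1}{4}\right) + \frac{1}{W} = - \frac{W}{4} + \frac{1}{W} = \frac{1}{W} - \frac{W}{4}$)
$o{\left(u \right)} = - \frac{29}{12}$ ($o{\left(u \right)} = -2 - \left(\frac{1}{-3} - - \frac{3}{4}\right) = -2 - \left(- \frac{1}{3} + \frac{3}{4}\right) = -2 - \frac{5}{12} = - \frac{29}{12}$)
$\left(-4 + 2 \cdot 8\right) o{\left(y \right)} O = \left(-4 + 2 \cdot 8\right) \left(- \frac{29}{12}\right) 107 = \left(-4 + 16\right) \left(- \frac{29}{12}\right) 107 = 12 \left(- \frac{29}{12}\right) 107 = \left(-29\right) 107 = -3103$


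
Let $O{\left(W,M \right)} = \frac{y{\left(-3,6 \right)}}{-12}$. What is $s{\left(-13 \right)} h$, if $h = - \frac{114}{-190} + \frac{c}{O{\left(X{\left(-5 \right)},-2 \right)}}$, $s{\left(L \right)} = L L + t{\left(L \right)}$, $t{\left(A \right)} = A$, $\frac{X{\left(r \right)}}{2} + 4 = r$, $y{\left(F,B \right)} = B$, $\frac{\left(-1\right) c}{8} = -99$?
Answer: $- \frac{1235052}{5} \approx -2.4701 \cdot 10^{5}$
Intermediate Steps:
$c = 792$ ($c = \left(-8\right) \left(-99\right) = 792$)
$X{\left(r \right)} = -8 + 2 r$
$O{\left(W,M \right)} = - \frac{1}{2}$ ($O{\left(W,M \right)} = \frac{6}{-12} = 6 \left(- \frac{1}{12}\right) = - \frac{1}{2}$)
$s{\left(L \right)} = L + L^{2}$ ($s{\left(L \right)} = L L + L = L^{2} + L = L + L^{2}$)
$h = - \frac{7917}{5}$ ($h = - \frac{114}{-190} + \frac{792}{- \frac{1}{2}} = \left(-114\right) \left(- \frac{1}{190}\right) + 792 \left(-2\right) = \frac{3}{5} - 1584 = - \frac{7917}{5} \approx -1583.4$)
$s{\left(-13 \right)} h = - 13 \left(1 - 13\right) \left(- \frac{7917}{5}\right) = \left(-13\right) \left(-12\right) \left(- \frac{7917}{5}\right) = 156 \left(- \frac{7917}{5}\right) = - \frac{1235052}{5}$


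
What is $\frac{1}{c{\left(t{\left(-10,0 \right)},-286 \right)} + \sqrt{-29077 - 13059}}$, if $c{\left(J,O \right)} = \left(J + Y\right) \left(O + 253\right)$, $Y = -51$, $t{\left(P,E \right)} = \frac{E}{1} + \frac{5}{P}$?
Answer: $\frac{6798}{11721745} - \frac{8 i \sqrt{10534}}{11721745} \approx 0.00057995 - 7.0048 \cdot 10^{-5} i$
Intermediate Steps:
$t{\left(P,E \right)} = E + \frac{5}{P}$ ($t{\left(P,E \right)} = E 1 + \frac{5}{P} = E + \frac{5}{P}$)
$c{\left(J,O \right)} = \left(-51 + J\right) \left(253 + O\right)$ ($c{\left(J,O \right)} = \left(J - 51\right) \left(O + 253\right) = \left(-51 + J\right) \left(253 + O\right)$)
$\frac{1}{c{\left(t{\left(-10,0 \right)},-286 \right)} + \sqrt{-29077 - 13059}} = \frac{1}{\left(-12903 - -14586 + 253 \left(0 + \frac{5}{-10}\right) + \left(0 + \frac{5}{-10}\right) \left(-286\right)\right) + \sqrt{-29077 - 13059}} = \frac{1}{\left(-12903 + 14586 + 253 \left(0 + 5 \left(- \frac{1}{10}\right)\right) + \left(0 + 5 \left(- \frac{1}{10}\right)\right) \left(-286\right)\right) + \sqrt{-42136}} = \frac{1}{\left(-12903 + 14586 + 253 \left(0 - \frac{1}{2}\right) + \left(0 - \frac{1}{2}\right) \left(-286\right)\right) + 2 i \sqrt{10534}} = \frac{1}{\left(-12903 + 14586 + 253 \left(- \frac{1}{2}\right) - -143\right) + 2 i \sqrt{10534}} = \frac{1}{\left(-12903 + 14586 - \frac{253}{2} + 143\right) + 2 i \sqrt{10534}} = \frac{1}{\frac{3399}{2} + 2 i \sqrt{10534}}$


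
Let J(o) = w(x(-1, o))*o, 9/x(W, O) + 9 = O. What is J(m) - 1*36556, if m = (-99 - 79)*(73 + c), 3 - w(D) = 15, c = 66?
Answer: 260348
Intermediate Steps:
x(W, O) = 9/(-9 + O)
w(D) = -12 (w(D) = 3 - 1*15 = 3 - 15 = -12)
m = -24742 (m = (-99 - 79)*(73 + 66) = -178*139 = -24742)
J(o) = -12*o
J(m) - 1*36556 = -12*(-24742) - 1*36556 = 296904 - 36556 = 260348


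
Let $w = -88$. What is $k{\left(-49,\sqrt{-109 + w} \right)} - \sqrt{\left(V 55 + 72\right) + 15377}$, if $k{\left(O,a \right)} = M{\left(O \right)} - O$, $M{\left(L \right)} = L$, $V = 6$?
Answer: $- \sqrt{15779} \approx -125.61$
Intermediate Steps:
$k{\left(O,a \right)} = 0$ ($k{\left(O,a \right)} = O - O = 0$)
$k{\left(-49,\sqrt{-109 + w} \right)} - \sqrt{\left(V 55 + 72\right) + 15377} = 0 - \sqrt{\left(6 \cdot 55 + 72\right) + 15377} = 0 - \sqrt{\left(330 + 72\right) + 15377} = 0 - \sqrt{402 + 15377} = 0 - \sqrt{15779} = - \sqrt{15779}$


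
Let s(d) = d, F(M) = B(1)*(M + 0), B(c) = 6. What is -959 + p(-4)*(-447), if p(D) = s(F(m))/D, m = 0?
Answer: -959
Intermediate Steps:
F(M) = 6*M (F(M) = 6*(M + 0) = 6*M)
p(D) = 0 (p(D) = (6*0)/D = 0/D = 0)
-959 + p(-4)*(-447) = -959 + 0*(-447) = -959 + 0 = -959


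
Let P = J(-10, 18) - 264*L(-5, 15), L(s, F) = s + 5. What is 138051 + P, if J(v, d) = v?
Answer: 138041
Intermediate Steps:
L(s, F) = 5 + s
P = -10 (P = -10 - 264*(5 - 5) = -10 - 264*0 = -10 + 0 = -10)
138051 + P = 138051 - 10 = 138041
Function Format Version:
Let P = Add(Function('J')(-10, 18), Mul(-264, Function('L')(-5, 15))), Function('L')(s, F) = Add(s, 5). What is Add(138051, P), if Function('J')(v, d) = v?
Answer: 138041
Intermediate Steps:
Function('L')(s, F) = Add(5, s)
P = -10 (P = Add(-10, Mul(-264, Add(5, -5))) = Add(-10, Mul(-264, 0)) = Add(-10, 0) = -10)
Add(138051, P) = Add(138051, -10) = 138041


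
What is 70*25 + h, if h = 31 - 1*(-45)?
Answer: 1826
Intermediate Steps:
h = 76 (h = 31 + 45 = 76)
70*25 + h = 70*25 + 76 = 1750 + 76 = 1826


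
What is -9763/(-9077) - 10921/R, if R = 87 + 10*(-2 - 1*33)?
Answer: 101697586/2387251 ≈ 42.600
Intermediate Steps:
R = -263 (R = 87 + 10*(-2 - 33) = 87 + 10*(-35) = 87 - 350 = -263)
-9763/(-9077) - 10921/R = -9763/(-9077) - 10921/(-263) = -9763*(-1/9077) - 10921*(-1/263) = 9763/9077 + 10921/263 = 101697586/2387251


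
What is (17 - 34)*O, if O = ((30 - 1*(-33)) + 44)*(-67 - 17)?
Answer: 152796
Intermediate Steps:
O = -8988 (O = ((30 + 33) + 44)*(-84) = (63 + 44)*(-84) = 107*(-84) = -8988)
(17 - 34)*O = (17 - 34)*(-8988) = -17*(-8988) = 152796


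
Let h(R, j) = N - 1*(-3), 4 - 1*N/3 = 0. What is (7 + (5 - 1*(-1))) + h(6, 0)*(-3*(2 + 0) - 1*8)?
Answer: -197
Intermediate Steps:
N = 12 (N = 12 - 3*0 = 12 + 0 = 12)
h(R, j) = 15 (h(R, j) = 12 - 1*(-3) = 12 + 3 = 15)
(7 + (5 - 1*(-1))) + h(6, 0)*(-3*(2 + 0) - 1*8) = (7 + (5 - 1*(-1))) + 15*(-3*(2 + 0) - 1*8) = (7 + (5 + 1)) + 15*(-3*2 - 8) = (7 + 6) + 15*(-6 - 8) = 13 + 15*(-14) = 13 - 210 = -197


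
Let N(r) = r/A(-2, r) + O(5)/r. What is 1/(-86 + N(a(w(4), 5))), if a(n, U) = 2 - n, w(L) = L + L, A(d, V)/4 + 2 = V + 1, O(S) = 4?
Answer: -42/3631 ≈ -0.011567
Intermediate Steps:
A(d, V) = -4 + 4*V (A(d, V) = -8 + 4*(V + 1) = -8 + 4*(1 + V) = -8 + (4 + 4*V) = -4 + 4*V)
w(L) = 2*L
N(r) = 4/r + r/(-4 + 4*r) (N(r) = r/(-4 + 4*r) + 4/r = 4/r + r/(-4 + 4*r))
1/(-86 + N(a(w(4), 5))) = 1/(-86 + (-16 + (2 - 2*4)² + 16*(2 - 2*4))/(4*(2 - 2*4)*(-1 + (2 - 2*4)))) = 1/(-86 + (-16 + (2 - 1*8)² + 16*(2 - 1*8))/(4*(2 - 1*8)*(-1 + (2 - 1*8)))) = 1/(-86 + (-16 + (2 - 8)² + 16*(2 - 8))/(4*(2 - 8)*(-1 + (2 - 8)))) = 1/(-86 + (¼)*(-16 + (-6)² + 16*(-6))/(-6*(-1 - 6))) = 1/(-86 + (¼)*(-⅙)*(-16 + 36 - 96)/(-7)) = 1/(-86 + (¼)*(-⅙)*(-⅐)*(-76)) = 1/(-86 - 19/42) = 1/(-3631/42) = -42/3631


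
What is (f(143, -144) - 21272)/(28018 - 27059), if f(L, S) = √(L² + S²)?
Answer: -21272/959 + √41185/959 ≈ -21.970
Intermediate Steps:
(f(143, -144) - 21272)/(28018 - 27059) = (√(143² + (-144)²) - 21272)/(28018 - 27059) = (√(20449 + 20736) - 21272)/959 = (√41185 - 21272)*(1/959) = (-21272 + √41185)*(1/959) = -21272/959 + √41185/959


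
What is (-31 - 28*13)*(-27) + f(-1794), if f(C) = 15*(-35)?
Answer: 10140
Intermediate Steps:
f(C) = -525
(-31 - 28*13)*(-27) + f(-1794) = (-31 - 28*13)*(-27) - 525 = (-31 - 364)*(-27) - 525 = -395*(-27) - 525 = 10665 - 525 = 10140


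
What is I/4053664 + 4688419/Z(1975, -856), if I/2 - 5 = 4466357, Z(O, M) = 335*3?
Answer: 4753563176209/1018483080 ≈ 4667.3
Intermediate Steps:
Z(O, M) = 1005
I = 8932724 (I = 10 + 2*4466357 = 10 + 8932714 = 8932724)
I/4053664 + 4688419/Z(1975, -856) = 8932724/4053664 + 4688419/1005 = 8932724*(1/4053664) + 4688419*(1/1005) = 2233181/1013416 + 4688419/1005 = 4753563176209/1018483080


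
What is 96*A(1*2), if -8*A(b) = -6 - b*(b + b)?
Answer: 168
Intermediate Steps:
A(b) = ¾ + b²/4 (A(b) = -(-6 - b*(b + b))/8 = -(-6 - b*2*b)/8 = -(-6 - 2*b²)/8 = ¾ + b²/4)
96*A(1*2) = 96*(¾ + (1*2)²/4) = 96*(¾ + (¼)*2²) = 96*(¾ + (¼)*4) = 96*(¾ + 1) = 96*(7/4) = 168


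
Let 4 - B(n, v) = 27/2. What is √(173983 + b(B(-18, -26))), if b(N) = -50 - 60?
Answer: √173873 ≈ 416.98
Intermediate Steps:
B(n, v) = -19/2 (B(n, v) = 4 - 27/2 = -19/2)
b(N) = -110
√(173983 + b(B(-18, -26))) = √(173983 - 110) = √173873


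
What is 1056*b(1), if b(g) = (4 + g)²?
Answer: 26400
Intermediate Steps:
1056*b(1) = 1056*(4 + 1)² = 1056*5² = 1056*25 = 26400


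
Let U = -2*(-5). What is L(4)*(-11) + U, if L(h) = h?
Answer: -34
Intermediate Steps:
U = 10
L(4)*(-11) + U = 4*(-11) + 10 = -44 + 10 = -34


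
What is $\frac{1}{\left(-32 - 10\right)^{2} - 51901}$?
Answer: $- \frac{1}{50137} \approx -1.9945 \cdot 10^{-5}$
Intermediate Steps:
$\frac{1}{\left(-32 - 10\right)^{2} - 51901} = \frac{1}{\left(-42\right)^{2} - 51901} = \frac{1}{1764 - 51901} = \frac{1}{-50137} = - \frac{1}{50137}$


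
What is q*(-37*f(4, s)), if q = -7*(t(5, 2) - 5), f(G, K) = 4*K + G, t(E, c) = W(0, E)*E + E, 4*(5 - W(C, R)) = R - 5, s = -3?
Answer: -51800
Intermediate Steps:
W(C, R) = 25/4 - R/4 (W(C, R) = 5 - (R - 5)/4 = 5 - (-5 + R)/4 = 5 + (5/4 - R/4) = 25/4 - R/4)
t(E, c) = E + E*(25/4 - E/4) (t(E, c) = (25/4 - E/4)*E + E = E*(25/4 - E/4) + E = E + E*(25/4 - E/4))
f(G, K) = G + 4*K
q = -175 (q = -7*((¼)*5*(29 - 1*5) - 5) = -7*((¼)*5*(29 - 5) - 5) = -7*((¼)*5*24 - 5) = -7*(30 - 5) = -7*25 = -175)
q*(-37*f(4, s)) = -(-6475)*(4 + 4*(-3)) = -(-6475)*(4 - 12) = -(-6475)*(-8) = -175*296 = -51800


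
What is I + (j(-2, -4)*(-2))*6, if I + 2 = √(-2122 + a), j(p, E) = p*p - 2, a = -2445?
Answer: -26 + I*√4567 ≈ -26.0 + 67.58*I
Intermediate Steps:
j(p, E) = -2 + p² (j(p, E) = p² - 2 = -2 + p²)
I = -2 + I*√4567 (I = -2 + √(-2122 - 2445) = -2 + √(-4567) = -2 + I*√4567 ≈ -2.0 + 67.58*I)
I + (j(-2, -4)*(-2))*6 = (-2 + I*√4567) + ((-2 + (-2)²)*(-2))*6 = (-2 + I*√4567) + ((-2 + 4)*(-2))*6 = (-2 + I*√4567) + (2*(-2))*6 = (-2 + I*√4567) - 4*6 = (-2 + I*√4567) - 24 = -26 + I*√4567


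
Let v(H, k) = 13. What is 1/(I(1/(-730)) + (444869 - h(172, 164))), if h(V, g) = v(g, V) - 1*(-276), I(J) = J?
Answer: 730/324543399 ≈ 2.2493e-6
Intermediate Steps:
h(V, g) = 289 (h(V, g) = 13 - 1*(-276) = 13 + 276 = 289)
1/(I(1/(-730)) + (444869 - h(172, 164))) = 1/(1/(-730) + (444869 - 1*289)) = 1/(-1/730 + (444869 - 289)) = 1/(-1/730 + 444580) = 1/(324543399/730) = 730/324543399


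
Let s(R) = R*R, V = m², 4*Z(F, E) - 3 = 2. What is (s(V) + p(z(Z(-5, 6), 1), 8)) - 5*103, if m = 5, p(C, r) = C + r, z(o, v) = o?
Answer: 477/4 ≈ 119.25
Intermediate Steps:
Z(F, E) = 5/4 (Z(F, E) = ¾ + (¼)*2 = ¾ + ½ = 5/4)
V = 25 (V = 5² = 25)
s(R) = R²
(s(V) + p(z(Z(-5, 6), 1), 8)) - 5*103 = (25² + (5/4 + 8)) - 5*103 = (625 + 37/4) - 515 = 2537/4 - 515 = 477/4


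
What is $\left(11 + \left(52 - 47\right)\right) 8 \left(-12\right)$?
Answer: $-1536$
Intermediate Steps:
$\left(11 + \left(52 - 47\right)\right) 8 \left(-12\right) = \left(11 + \left(52 - 47\right)\right) \left(-96\right) = \left(11 + 5\right) \left(-96\right) = 16 \left(-96\right) = -1536$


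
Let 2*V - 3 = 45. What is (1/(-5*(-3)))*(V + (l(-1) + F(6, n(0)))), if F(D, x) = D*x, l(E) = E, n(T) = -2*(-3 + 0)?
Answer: 59/15 ≈ 3.9333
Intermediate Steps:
V = 24 (V = 3/2 + (1/2)*45 = 3/2 + 45/2 = 24)
n(T) = 6 (n(T) = -2*(-3) = 6)
(1/(-5*(-3)))*(V + (l(-1) + F(6, n(0)))) = (1/(-5*(-3)))*(24 + (-1 + 6*6)) = (-1/5*(-1/3))*(24 + (-1 + 36)) = (24 + 35)/15 = (1/15)*59 = 59/15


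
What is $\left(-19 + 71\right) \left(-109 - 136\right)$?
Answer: $-12740$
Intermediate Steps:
$\left(-19 + 71\right) \left(-109 - 136\right) = 52 \left(-245\right) = -12740$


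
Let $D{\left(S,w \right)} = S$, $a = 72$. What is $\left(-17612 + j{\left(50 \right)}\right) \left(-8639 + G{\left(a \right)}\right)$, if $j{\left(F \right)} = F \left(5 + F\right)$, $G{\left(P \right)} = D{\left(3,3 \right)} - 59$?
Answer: $129225090$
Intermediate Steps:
$G{\left(P \right)} = -56$ ($G{\left(P \right)} = 3 - 59 = -56$)
$\left(-17612 + j{\left(50 \right)}\right) \left(-8639 + G{\left(a \right)}\right) = \left(-17612 + 50 \left(5 + 50\right)\right) \left(-8639 - 56\right) = \left(-17612 + 50 \cdot 55\right) \left(-8695\right) = \left(-17612 + 2750\right) \left(-8695\right) = \left(-14862\right) \left(-8695\right) = 129225090$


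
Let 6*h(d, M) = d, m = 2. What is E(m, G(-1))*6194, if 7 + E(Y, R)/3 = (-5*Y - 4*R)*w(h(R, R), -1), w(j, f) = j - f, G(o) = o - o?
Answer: -315894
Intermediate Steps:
h(d, M) = d/6
G(o) = 0
E(Y, R) = -21 + 3*(1 + R/6)*(-5*Y - 4*R) (E(Y, R) = -21 + 3*((-5*Y - 4*R)*(R/6 - 1*(-1))) = -21 + 3*((-5*Y - 4*R)*(R/6 + 1)) = -21 + 3*((-5*Y - 4*R)*(1 + R/6)) = -21 + 3*((1 + R/6)*(-5*Y - 4*R)) = -21 + 3*(1 + R/6)*(-5*Y - 4*R))
E(m, G(-1))*6194 = (-21 - 2*0*(6 + 0) - 5/2*2*(6 + 0))*6194 = (-21 - 2*0*6 - 5/2*2*6)*6194 = (-21 + 0 - 30)*6194 = -51*6194 = -315894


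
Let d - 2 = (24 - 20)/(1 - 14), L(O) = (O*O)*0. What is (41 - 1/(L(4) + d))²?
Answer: 790321/484 ≈ 1632.9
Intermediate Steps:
L(O) = 0 (L(O) = O²*0 = 0)
d = 22/13 (d = 2 + (24 - 20)/(1 - 14) = 2 + 4/(-13) = 2 + 4*(-1/13) = 2 - 4/13 = 22/13 ≈ 1.6923)
(41 - 1/(L(4) + d))² = (41 - 1/(0 + 22/13))² = (41 - 1/22/13)² = (41 - 1*13/22)² = (41 - 13/22)² = (889/22)² = 790321/484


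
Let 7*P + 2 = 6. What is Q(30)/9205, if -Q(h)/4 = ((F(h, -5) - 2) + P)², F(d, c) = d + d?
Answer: -134480/90209 ≈ -1.4908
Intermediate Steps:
F(d, c) = 2*d
P = 4/7 (P = -2/7 + (⅐)*6 = -2/7 + 6/7 = 4/7 ≈ 0.57143)
Q(h) = -4*(-10/7 + 2*h)² (Q(h) = -4*((2*h - 2) + 4/7)² = -4*((-2 + 2*h) + 4/7)² = -4*(-10/7 + 2*h)²)
Q(30)/9205 = -16*(-5 + 7*30)²/49/9205 = -16*(-5 + 210)²/49*(1/9205) = -16/49*205²*(1/9205) = -16/49*42025*(1/9205) = -672400/49*1/9205 = -134480/90209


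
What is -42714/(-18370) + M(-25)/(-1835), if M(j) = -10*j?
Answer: 7378769/3370895 ≈ 2.1890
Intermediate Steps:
-42714/(-18370) + M(-25)/(-1835) = -42714/(-18370) - 10*(-25)/(-1835) = -42714*(-1/18370) + 250*(-1/1835) = 21357/9185 - 50/367 = 7378769/3370895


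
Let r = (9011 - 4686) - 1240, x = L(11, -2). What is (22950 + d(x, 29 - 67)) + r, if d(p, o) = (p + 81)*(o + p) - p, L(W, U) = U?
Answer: 22877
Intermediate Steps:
x = -2
d(p, o) = -p + (81 + p)*(o + p) (d(p, o) = (81 + p)*(o + p) - p = -p + (81 + p)*(o + p))
r = 3085 (r = 4325 - 1240 = 3085)
(22950 + d(x, 29 - 67)) + r = (22950 + ((-2)² + 80*(-2) + 81*(29 - 67) + (29 - 67)*(-2))) + 3085 = (22950 + (4 - 160 + 81*(-38) - 38*(-2))) + 3085 = (22950 + (4 - 160 - 3078 + 76)) + 3085 = (22950 - 3158) + 3085 = 19792 + 3085 = 22877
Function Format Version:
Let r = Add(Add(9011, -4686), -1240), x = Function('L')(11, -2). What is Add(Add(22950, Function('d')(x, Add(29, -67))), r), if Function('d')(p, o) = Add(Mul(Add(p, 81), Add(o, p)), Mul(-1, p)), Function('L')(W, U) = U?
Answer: 22877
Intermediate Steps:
x = -2
Function('d')(p, o) = Add(Mul(-1, p), Mul(Add(81, p), Add(o, p))) (Function('d')(p, o) = Add(Mul(Add(81, p), Add(o, p)), Mul(-1, p)) = Add(Mul(-1, p), Mul(Add(81, p), Add(o, p))))
r = 3085 (r = Add(4325, -1240) = 3085)
Add(Add(22950, Function('d')(x, Add(29, -67))), r) = Add(Add(22950, Add(Pow(-2, 2), Mul(80, -2), Mul(81, Add(29, -67)), Mul(Add(29, -67), -2))), 3085) = Add(Add(22950, Add(4, -160, Mul(81, -38), Mul(-38, -2))), 3085) = Add(Add(22950, Add(4, -160, -3078, 76)), 3085) = Add(Add(22950, -3158), 3085) = Add(19792, 3085) = 22877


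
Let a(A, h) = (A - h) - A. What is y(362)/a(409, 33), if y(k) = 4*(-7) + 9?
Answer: 19/33 ≈ 0.57576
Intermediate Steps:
y(k) = -19 (y(k) = -28 + 9 = -19)
a(A, h) = -h
y(362)/a(409, 33) = -19/((-1*33)) = -19/(-33) = -19*(-1/33) = 19/33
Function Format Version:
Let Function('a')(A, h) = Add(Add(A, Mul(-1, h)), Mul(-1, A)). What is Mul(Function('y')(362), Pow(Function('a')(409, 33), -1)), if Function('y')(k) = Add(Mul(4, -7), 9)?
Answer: Rational(19, 33) ≈ 0.57576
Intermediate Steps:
Function('y')(k) = -19 (Function('y')(k) = Add(-28, 9) = -19)
Function('a')(A, h) = Mul(-1, h)
Mul(Function('y')(362), Pow(Function('a')(409, 33), -1)) = Mul(-19, Pow(Mul(-1, 33), -1)) = Mul(-19, Pow(-33, -1)) = Mul(-19, Rational(-1, 33)) = Rational(19, 33)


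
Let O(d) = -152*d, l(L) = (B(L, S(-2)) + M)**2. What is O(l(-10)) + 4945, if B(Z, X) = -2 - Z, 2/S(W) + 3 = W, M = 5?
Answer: -20743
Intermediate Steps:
S(W) = 2/(-3 + W)
l(L) = (3 - L)**2 (l(L) = ((-2 - L) + 5)**2 = (3 - L)**2)
O(l(-10)) + 4945 = -152*(-3 - 10)**2 + 4945 = -152*(-13)**2 + 4945 = -152*169 + 4945 = -25688 + 4945 = -20743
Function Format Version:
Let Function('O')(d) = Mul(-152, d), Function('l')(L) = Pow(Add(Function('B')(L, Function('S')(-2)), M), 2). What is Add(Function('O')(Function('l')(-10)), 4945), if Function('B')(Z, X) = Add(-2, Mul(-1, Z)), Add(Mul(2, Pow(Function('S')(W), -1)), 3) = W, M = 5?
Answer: -20743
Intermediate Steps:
Function('S')(W) = Mul(2, Pow(Add(-3, W), -1))
Function('l')(L) = Pow(Add(3, Mul(-1, L)), 2) (Function('l')(L) = Pow(Add(Add(-2, Mul(-1, L)), 5), 2) = Pow(Add(3, Mul(-1, L)), 2))
Add(Function('O')(Function('l')(-10)), 4945) = Add(Mul(-152, Pow(Add(-3, -10), 2)), 4945) = Add(Mul(-152, Pow(-13, 2)), 4945) = Add(Mul(-152, 169), 4945) = Add(-25688, 4945) = -20743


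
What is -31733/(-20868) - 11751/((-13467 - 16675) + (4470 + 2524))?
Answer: 4535997/2236354 ≈ 2.0283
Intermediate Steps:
-31733/(-20868) - 11751/((-13467 - 16675) + (4470 + 2524)) = -31733*(-1/20868) - 11751/(-30142 + 6994) = 31733/20868 - 11751/(-23148) = 31733/20868 - 11751*(-1/23148) = 31733/20868 + 3917/7716 = 4535997/2236354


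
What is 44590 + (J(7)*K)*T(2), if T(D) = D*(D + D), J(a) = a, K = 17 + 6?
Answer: 45878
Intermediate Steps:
K = 23
T(D) = 2*D² (T(D) = D*(2*D) = 2*D²)
44590 + (J(7)*K)*T(2) = 44590 + (7*23)*(2*2²) = 44590 + 161*(2*4) = 44590 + 161*8 = 44590 + 1288 = 45878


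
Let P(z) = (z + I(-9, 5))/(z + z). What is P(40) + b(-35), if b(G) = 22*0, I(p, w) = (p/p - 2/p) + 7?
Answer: 217/360 ≈ 0.60278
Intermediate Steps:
I(p, w) = 8 - 2/p (I(p, w) = (1 - 2/p) + 7 = 8 - 2/p)
P(z) = (74/9 + z)/(2*z) (P(z) = (z + (8 - 2/(-9)))/(z + z) = (z + (8 - 2*(-1/9)))/((2*z)) = (z + (8 + 2/9))*(1/(2*z)) = (z + 74/9)*(1/(2*z)) = (74/9 + z)*(1/(2*z)) = (74/9 + z)/(2*z))
b(G) = 0
P(40) + b(-35) = (1/18)*(74 + 9*40)/40 + 0 = (1/18)*(1/40)*(74 + 360) + 0 = (1/18)*(1/40)*434 + 0 = 217/360 + 0 = 217/360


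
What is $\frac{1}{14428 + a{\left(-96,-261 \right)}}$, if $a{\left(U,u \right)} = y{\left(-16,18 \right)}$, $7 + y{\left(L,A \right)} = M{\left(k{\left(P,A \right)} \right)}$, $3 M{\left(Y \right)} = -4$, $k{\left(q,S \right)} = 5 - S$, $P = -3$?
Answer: $\frac{3}{43259} \approx 6.935 \cdot 10^{-5}$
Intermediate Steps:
$M{\left(Y \right)} = - \frac{4}{3}$ ($M{\left(Y \right)} = \frac{1}{3} \left(-4\right) = - \frac{4}{3}$)
$y{\left(L,A \right)} = - \frac{25}{3}$ ($y{\left(L,A \right)} = -7 - \frac{4}{3} = - \frac{25}{3}$)
$a{\left(U,u \right)} = - \frac{25}{3}$
$\frac{1}{14428 + a{\left(-96,-261 \right)}} = \frac{1}{14428 - \frac{25}{3}} = \frac{1}{\frac{43259}{3}} = \frac{3}{43259}$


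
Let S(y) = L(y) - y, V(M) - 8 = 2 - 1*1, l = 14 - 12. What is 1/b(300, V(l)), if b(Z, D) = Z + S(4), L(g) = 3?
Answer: 1/299 ≈ 0.0033445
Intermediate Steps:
l = 2
V(M) = 9 (V(M) = 8 + (2 - 1*1) = 8 + (2 - 1) = 8 + 1 = 9)
S(y) = 3 - y
b(Z, D) = -1 + Z (b(Z, D) = Z + (3 - 1*4) = Z + (3 - 4) = Z - 1 = -1 + Z)
1/b(300, V(l)) = 1/(-1 + 300) = 1/299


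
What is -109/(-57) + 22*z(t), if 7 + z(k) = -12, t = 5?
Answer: -23717/57 ≈ -416.09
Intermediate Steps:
z(k) = -19 (z(k) = -7 - 12 = -19)
-109/(-57) + 22*z(t) = -109/(-57) + 22*(-19) = -109*(-1/57) - 418 = 109/57 - 418 = -23717/57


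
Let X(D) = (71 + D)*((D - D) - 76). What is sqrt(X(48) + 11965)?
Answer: sqrt(2921) ≈ 54.046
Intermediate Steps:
X(D) = -5396 - 76*D (X(D) = (71 + D)*(0 - 76) = (71 + D)*(-76) = -5396 - 76*D)
sqrt(X(48) + 11965) = sqrt((-5396 - 76*48) + 11965) = sqrt((-5396 - 3648) + 11965) = sqrt(-9044 + 11965) = sqrt(2921)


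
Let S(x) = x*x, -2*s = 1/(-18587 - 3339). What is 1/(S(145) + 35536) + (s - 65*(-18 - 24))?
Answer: 6771254513973/2480312972 ≈ 2730.0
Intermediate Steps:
s = 1/43852 (s = -1/(2*(-18587 - 3339)) = -½/(-21926) = -½*(-1/21926) = 1/43852 ≈ 2.2804e-5)
S(x) = x²
1/(S(145) + 35536) + (s - 65*(-18 - 24)) = 1/(145² + 35536) + (1/43852 - 65*(-18 - 24)) = 1/(21025 + 35536) + (1/43852 - 65*(-42)) = 1/56561 + (1/43852 - 1*(-2730)) = 1/56561 + (1/43852 + 2730) = 1/56561 + 119715961/43852 = 6771254513973/2480312972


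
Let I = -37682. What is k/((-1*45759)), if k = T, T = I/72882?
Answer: 18841/1667503719 ≈ 1.1299e-5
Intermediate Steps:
T = -18841/36441 (T = -37682/72882 = -37682*1/72882 = -18841/36441 ≈ -0.51703)
k = -18841/36441 ≈ -0.51703
k/((-1*45759)) = -18841/(36441*((-1*45759))) = -18841/36441/(-45759) = -18841/36441*(-1/45759) = 18841/1667503719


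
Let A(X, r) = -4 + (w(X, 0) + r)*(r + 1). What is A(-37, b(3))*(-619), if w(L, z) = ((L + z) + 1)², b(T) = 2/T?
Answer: -12017266/9 ≈ -1.3353e+6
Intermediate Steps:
w(L, z) = (1 + L + z)²
A(X, r) = -4 + (1 + r)*(r + (1 + X)²) (A(X, r) = -4 + ((1 + X + 0)² + r)*(r + 1) = -4 + ((1 + X)² + r)*(1 + r) = -4 + (r + (1 + X)²)*(1 + r) = -4 + (1 + r)*(r + (1 + X)²))
A(-37, b(3))*(-619) = (-4 + 2/3 + (2/3)² + (1 - 37)² + (2/3)*(1 - 37)²)*(-619) = (-4 + 2*(⅓) + (2*(⅓))² + (-36)² + (2*(⅓))*(-36)²)*(-619) = (-4 + ⅔ + (⅔)² + 1296 + (⅔)*1296)*(-619) = (-4 + ⅔ + 4/9 + 1296 + 864)*(-619) = (19414/9)*(-619) = -12017266/9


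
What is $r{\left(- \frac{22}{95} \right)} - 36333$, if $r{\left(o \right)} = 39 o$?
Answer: $- \frac{3452493}{95} \approx -36342.0$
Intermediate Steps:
$r{\left(- \frac{22}{95} \right)} - 36333 = 39 \left(- \frac{22}{95}\right) - 36333 = - \frac{858}{95} - 36333 = - \frac{3452493}{95}$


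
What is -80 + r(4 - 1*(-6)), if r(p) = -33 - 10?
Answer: -123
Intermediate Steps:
r(p) = -43
-80 + r(4 - 1*(-6)) = -80 - 43 = -123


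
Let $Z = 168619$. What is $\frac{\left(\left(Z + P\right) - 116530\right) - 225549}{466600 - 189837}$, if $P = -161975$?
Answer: $- \frac{335435}{276763} \approx -1.212$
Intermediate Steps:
$\frac{\left(\left(Z + P\right) - 116530\right) - 225549}{466600 - 189837} = \frac{\left(\left(168619 - 161975\right) - 116530\right) - 225549}{466600 - 189837} = \frac{\left(6644 - 116530\right) - 225549}{276763} = \left(-109886 - 225549\right) \frac{1}{276763} = \left(-335435\right) \frac{1}{276763} = - \frac{335435}{276763}$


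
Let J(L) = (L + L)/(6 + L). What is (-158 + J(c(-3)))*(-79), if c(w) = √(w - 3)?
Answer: 87216/7 - 158*I*√6/7 ≈ 12459.0 - 55.289*I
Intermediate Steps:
c(w) = √(-3 + w)
J(L) = 2*L/(6 + L) (J(L) = (2*L)/(6 + L) = 2*L/(6 + L))
(-158 + J(c(-3)))*(-79) = (-158 + 2*√(-3 - 3)/(6 + √(-3 - 3)))*(-79) = (-158 + 2*√(-6)/(6 + √(-6)))*(-79) = (-158 + 2*(I*√6)/(6 + I*√6))*(-79) = (-158 + 2*I*√6/(6 + I*√6))*(-79) = 12482 - 158*I*√6/(6 + I*√6)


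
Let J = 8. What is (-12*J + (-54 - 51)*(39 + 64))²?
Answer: 119049921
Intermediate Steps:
(-12*J + (-54 - 51)*(39 + 64))² = (-12*8 + (-54 - 51)*(39 + 64))² = (-96 - 105*103)² = (-96 - 10815)² = (-10911)² = 119049921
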